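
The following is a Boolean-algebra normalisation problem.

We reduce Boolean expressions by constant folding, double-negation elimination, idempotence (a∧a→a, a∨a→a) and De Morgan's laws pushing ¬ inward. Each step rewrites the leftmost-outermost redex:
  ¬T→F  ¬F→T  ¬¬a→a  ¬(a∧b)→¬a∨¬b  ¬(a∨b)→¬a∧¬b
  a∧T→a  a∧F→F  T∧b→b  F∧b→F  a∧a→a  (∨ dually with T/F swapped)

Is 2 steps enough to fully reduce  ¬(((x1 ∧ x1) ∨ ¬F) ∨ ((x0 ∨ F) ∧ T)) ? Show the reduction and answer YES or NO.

Answer: NO — after 2 steps the term is (¬(x1 ∧ x1) ∧ ¬¬F) ∧ ¬((x0 ∨ F) ∧ T), not yet normal

Working:
  start: ¬(((x1 ∧ x1) ∨ ¬F) ∨ ((x0 ∨ F) ∧ T))
  [1] ¬((x1 ∧ x1) ∨ ¬F) ∧ ¬((x0 ∨ F) ∧ T)
  [2] (¬(x1 ∧ x1) ∧ ¬¬F) ∧ ¬((x0 ∨ F) ∧ T)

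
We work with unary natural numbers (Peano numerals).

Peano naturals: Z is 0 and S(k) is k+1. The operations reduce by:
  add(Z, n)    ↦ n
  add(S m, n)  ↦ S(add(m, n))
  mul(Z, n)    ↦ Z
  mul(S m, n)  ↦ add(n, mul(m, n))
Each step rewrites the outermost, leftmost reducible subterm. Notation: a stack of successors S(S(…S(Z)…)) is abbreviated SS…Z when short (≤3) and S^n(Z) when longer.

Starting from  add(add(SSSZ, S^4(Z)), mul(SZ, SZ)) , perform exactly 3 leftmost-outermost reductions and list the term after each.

Answer: after 3 steps: S(add(S(add(SZ, S^4(Z))), mul(SZ, SZ)))

Reduction:
  start: add(add(SSSZ, S^4(Z)), mul(SZ, SZ))
  step 1: add(S(add(SSZ, S^4(Z))), mul(SZ, SZ))
  step 2: S(add(add(SSZ, S^4(Z)), mul(SZ, SZ)))
  step 3: S(add(S(add(SZ, S^4(Z))), mul(SZ, SZ)))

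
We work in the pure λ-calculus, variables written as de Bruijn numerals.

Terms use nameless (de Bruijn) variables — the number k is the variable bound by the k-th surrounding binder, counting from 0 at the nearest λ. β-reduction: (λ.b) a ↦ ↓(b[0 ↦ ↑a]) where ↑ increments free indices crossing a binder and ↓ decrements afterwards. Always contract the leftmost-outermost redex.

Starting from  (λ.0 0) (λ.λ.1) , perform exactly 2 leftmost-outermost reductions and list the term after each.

  start: (λ.0 0) (λ.λ.1)
  [1] (λ.λ.1) (λ.λ.1)
  [2] λ.λ.λ.1

Answer: after 2 steps: λ.λ.λ.1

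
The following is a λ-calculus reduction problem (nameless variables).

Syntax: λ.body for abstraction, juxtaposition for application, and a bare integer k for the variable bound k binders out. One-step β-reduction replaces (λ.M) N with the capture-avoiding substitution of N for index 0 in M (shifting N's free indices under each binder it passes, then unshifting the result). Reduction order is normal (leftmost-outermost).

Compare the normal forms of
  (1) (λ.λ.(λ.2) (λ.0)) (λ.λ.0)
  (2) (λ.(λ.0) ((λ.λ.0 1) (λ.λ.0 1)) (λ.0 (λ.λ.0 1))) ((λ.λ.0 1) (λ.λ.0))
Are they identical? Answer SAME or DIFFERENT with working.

Answer: DIFFERENT — A ⇓ λ.λ.λ.0, B ⇓ λ.0 (λ.λ.0 1)

Reduction:
Term A:
  start: (λ.λ.(λ.2) (λ.0)) (λ.λ.0)
  step 1: λ.(λ.λ.λ.0) (λ.0)
  step 2: λ.λ.λ.0

Term B:
  start: (λ.(λ.0) ((λ.λ.0 1) (λ.λ.0 1)) (λ.0 (λ.λ.0 1))) ((λ.λ.0 1) (λ.λ.0))
  step 1: (λ.0) ((λ.λ.0 1) (λ.λ.0 1)) (λ.0 (λ.λ.0 1))
  step 2: (λ.λ.0 1) (λ.λ.0 1) (λ.0 (λ.λ.0 1))
  step 3: (λ.0 (λ.λ.0 1)) (λ.0 (λ.λ.0 1))
  step 4: (λ.0 (λ.λ.0 1)) (λ.λ.0 1)
  step 5: (λ.λ.0 1) (λ.λ.0 1)
  step 6: λ.0 (λ.λ.0 1)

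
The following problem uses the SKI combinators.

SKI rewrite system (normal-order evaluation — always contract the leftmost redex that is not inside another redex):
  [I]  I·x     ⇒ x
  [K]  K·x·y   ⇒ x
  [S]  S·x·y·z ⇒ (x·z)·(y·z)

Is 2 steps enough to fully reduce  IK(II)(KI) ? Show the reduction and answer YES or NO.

  start: IK(II)(KI)
  [1] K(II)(KI)
  [2] II

Answer: NO — after 2 steps the term is II, not yet normal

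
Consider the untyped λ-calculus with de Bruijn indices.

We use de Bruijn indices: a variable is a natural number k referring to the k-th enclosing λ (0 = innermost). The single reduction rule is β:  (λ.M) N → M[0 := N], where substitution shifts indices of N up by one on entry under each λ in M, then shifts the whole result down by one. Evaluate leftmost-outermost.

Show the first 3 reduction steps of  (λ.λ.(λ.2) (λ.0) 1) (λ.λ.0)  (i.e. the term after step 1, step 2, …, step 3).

  start: (λ.λ.(λ.2) (λ.0) 1) (λ.λ.0)
  →1  λ.(λ.λ.λ.0) (λ.0) (λ.λ.0)
  →2  λ.(λ.λ.0) (λ.λ.0)
  →3  λ.λ.0

Answer: after 3 steps: λ.λ.0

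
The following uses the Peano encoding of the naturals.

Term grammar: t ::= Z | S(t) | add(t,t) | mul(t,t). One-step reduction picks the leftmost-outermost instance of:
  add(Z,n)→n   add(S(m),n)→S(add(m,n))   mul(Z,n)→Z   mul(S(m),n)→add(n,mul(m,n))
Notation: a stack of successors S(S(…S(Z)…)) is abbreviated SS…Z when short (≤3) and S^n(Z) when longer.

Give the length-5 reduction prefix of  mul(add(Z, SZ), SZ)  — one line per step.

  start: mul(add(Z, SZ), SZ)
  step 1: mul(SZ, SZ)
  step 2: add(SZ, mul(Z, SZ))
  step 3: S(add(Z, mul(Z, SZ)))
  step 4: S(mul(Z, SZ))
  step 5: SZ

Answer: after 5 steps: SZ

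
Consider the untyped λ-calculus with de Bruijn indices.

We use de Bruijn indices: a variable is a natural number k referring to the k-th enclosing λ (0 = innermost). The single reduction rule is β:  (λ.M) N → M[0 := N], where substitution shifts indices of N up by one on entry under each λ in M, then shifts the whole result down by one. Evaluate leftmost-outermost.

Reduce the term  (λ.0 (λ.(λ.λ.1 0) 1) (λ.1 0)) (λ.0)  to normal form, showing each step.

  start: (λ.0 (λ.(λ.λ.1 0) 1) (λ.1 0)) (λ.0)
  step 1: (λ.0) (λ.(λ.λ.1 0) (λ.0)) (λ.(λ.0) 0)
  step 2: (λ.(λ.λ.1 0) (λ.0)) (λ.(λ.0) 0)
  step 3: (λ.λ.1 0) (λ.0)
  step 4: λ.(λ.0) 0
  step 5: λ.0

Answer: normal form = λ.0  (in 5 steps)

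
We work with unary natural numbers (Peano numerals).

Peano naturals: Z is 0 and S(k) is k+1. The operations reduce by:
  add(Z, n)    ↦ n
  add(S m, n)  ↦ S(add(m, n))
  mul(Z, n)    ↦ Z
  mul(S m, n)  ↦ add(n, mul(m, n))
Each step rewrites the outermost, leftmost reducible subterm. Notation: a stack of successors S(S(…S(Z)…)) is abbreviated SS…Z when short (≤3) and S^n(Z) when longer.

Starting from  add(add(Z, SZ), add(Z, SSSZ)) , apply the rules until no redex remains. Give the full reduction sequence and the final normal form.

  start: add(add(Z, SZ), add(Z, SSSZ))
  →1  add(SZ, add(Z, SSSZ))
  →2  S(add(Z, add(Z, SSSZ)))
  →3  S(add(Z, SSSZ))
  →4  S^4(Z)

Answer: normal form = S^4(Z)  (in 4 steps)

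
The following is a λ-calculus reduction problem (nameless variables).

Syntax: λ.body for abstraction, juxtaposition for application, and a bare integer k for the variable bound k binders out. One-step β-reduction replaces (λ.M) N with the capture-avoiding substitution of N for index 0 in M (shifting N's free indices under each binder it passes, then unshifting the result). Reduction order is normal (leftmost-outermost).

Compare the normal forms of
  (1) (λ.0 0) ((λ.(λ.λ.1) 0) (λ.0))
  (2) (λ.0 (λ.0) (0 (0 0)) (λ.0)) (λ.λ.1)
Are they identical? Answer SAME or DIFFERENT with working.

Answer: SAME — A ⇓ λ.0, B ⇓ λ.0

Reduction:
Term A:
  start: (λ.0 0) ((λ.(λ.λ.1) 0) (λ.0))
  [1] (λ.(λ.λ.1) 0) (λ.0) ((λ.(λ.λ.1) 0) (λ.0))
  [2] (λ.λ.1) (λ.0) ((λ.(λ.λ.1) 0) (λ.0))
  [3] (λ.λ.0) ((λ.(λ.λ.1) 0) (λ.0))
  [4] λ.0

Term B:
  start: (λ.0 (λ.0) (0 (0 0)) (λ.0)) (λ.λ.1)
  [1] (λ.λ.1) (λ.0) ((λ.λ.1) ((λ.λ.1) (λ.λ.1))) (λ.0)
  [2] (λ.λ.0) ((λ.λ.1) ((λ.λ.1) (λ.λ.1))) (λ.0)
  [3] (λ.0) (λ.0)
  [4] λ.0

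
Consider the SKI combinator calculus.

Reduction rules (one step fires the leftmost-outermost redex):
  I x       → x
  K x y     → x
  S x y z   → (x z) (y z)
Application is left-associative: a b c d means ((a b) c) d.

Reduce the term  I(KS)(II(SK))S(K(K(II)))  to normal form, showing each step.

Answer: normal form = SS(K(KI))  (in 3 steps)

Reduction:
  start: I(KS)(II(SK))S(K(K(II)))
  →1  KS(II(SK))S(K(K(II)))
  →2  SS(K(K(II)))
  →3  SS(K(KI))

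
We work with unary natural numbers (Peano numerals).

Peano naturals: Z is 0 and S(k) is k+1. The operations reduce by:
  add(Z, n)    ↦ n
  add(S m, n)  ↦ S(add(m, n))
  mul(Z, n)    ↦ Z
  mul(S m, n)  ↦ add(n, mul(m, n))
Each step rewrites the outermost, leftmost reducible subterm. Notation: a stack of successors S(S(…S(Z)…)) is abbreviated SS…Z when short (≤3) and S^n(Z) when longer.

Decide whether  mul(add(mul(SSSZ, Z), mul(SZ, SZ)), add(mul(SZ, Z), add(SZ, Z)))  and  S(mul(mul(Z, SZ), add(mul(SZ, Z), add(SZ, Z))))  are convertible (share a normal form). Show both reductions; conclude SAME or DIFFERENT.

Answer: SAME — A ⇓ SZ, B ⇓ SZ

Derivation:
Term A:
  start: mul(add(mul(SSSZ, Z), mul(SZ, SZ)), add(mul(SZ, Z), add(SZ, Z)))
  [1] mul(add(add(Z, mul(SSZ, Z)), mul(SZ, SZ)), add(mul(SZ, Z), add(SZ, Z)))
  [2] mul(add(mul(SSZ, Z), mul(SZ, SZ)), add(mul(SZ, Z), add(SZ, Z)))
  [3] mul(add(add(Z, mul(SZ, Z)), mul(SZ, SZ)), add(mul(SZ, Z), add(SZ, Z)))
  [4] mul(add(mul(SZ, Z), mul(SZ, SZ)), add(mul(SZ, Z), add(SZ, Z)))
  [5] mul(add(add(Z, mul(Z, Z)), mul(SZ, SZ)), add(mul(SZ, Z), add(SZ, Z)))
  [6] mul(add(mul(Z, Z), mul(SZ, SZ)), add(mul(SZ, Z), add(SZ, Z)))
  [7] mul(add(Z, mul(SZ, SZ)), add(mul(SZ, Z), add(SZ, Z)))
  [8] mul(mul(SZ, SZ), add(mul(SZ, Z), add(SZ, Z)))
  [9] mul(add(SZ, mul(Z, SZ)), add(mul(SZ, Z), add(SZ, Z)))
  [10] mul(S(add(Z, mul(Z, SZ))), add(mul(SZ, Z), add(SZ, Z)))
  [11] add(add(mul(SZ, Z), add(SZ, Z)), mul(add(Z, mul(Z, SZ)), add(mul(SZ, Z), add(SZ, Z))))
  [12] add(add(add(Z, mul(Z, Z)), add(SZ, Z)), mul(add(Z, mul(Z, SZ)), add(mul(SZ, Z), add(SZ, Z))))
  [13] add(add(mul(Z, Z), add(SZ, Z)), mul(add(Z, mul(Z, SZ)), add(mul(SZ, Z), add(SZ, Z))))
  [14] add(add(Z, add(SZ, Z)), mul(add(Z, mul(Z, SZ)), add(mul(SZ, Z), add(SZ, Z))))
  [15] add(add(SZ, Z), mul(add(Z, mul(Z, SZ)), add(mul(SZ, Z), add(SZ, Z))))
  [16] add(S(add(Z, Z)), mul(add(Z, mul(Z, SZ)), add(mul(SZ, Z), add(SZ, Z))))
  [17] S(add(add(Z, Z), mul(add(Z, mul(Z, SZ)), add(mul(SZ, Z), add(SZ, Z)))))
  [18] S(add(Z, mul(add(Z, mul(Z, SZ)), add(mul(SZ, Z), add(SZ, Z)))))
  [19] S(mul(add(Z, mul(Z, SZ)), add(mul(SZ, Z), add(SZ, Z))))
  [20] S(mul(mul(Z, SZ), add(mul(SZ, Z), add(SZ, Z))))
  [21] S(mul(Z, add(mul(SZ, Z), add(SZ, Z))))
  [22] SZ

Term B:
  start: S(mul(mul(Z, SZ), add(mul(SZ, Z), add(SZ, Z))))
  [1] S(mul(Z, add(mul(SZ, Z), add(SZ, Z))))
  [2] SZ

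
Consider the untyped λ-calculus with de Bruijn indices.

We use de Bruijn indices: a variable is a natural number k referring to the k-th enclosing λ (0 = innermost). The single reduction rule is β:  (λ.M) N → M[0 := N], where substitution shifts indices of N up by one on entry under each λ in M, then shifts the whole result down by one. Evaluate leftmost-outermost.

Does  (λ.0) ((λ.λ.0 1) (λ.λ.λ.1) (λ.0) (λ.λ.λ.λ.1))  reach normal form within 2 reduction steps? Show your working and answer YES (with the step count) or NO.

Answer: NO — after 2 steps the term is (λ.0 (λ.λ.λ.1)) (λ.0) (λ.λ.λ.λ.1), not yet normal

Derivation:
  start: (λ.0) ((λ.λ.0 1) (λ.λ.λ.1) (λ.0) (λ.λ.λ.λ.1))
  step 1: (λ.λ.0 1) (λ.λ.λ.1) (λ.0) (λ.λ.λ.λ.1)
  step 2: (λ.0 (λ.λ.λ.1)) (λ.0) (λ.λ.λ.λ.1)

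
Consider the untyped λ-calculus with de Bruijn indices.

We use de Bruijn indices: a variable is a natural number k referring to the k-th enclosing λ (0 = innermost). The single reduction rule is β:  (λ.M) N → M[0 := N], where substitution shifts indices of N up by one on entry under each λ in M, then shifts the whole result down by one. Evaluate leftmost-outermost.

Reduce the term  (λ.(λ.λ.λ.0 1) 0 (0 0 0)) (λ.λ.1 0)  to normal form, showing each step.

  start: (λ.(λ.λ.λ.0 1) 0 (0 0 0)) (λ.λ.1 0)
  →1  (λ.λ.λ.0 1) (λ.λ.1 0) ((λ.λ.1 0) (λ.λ.1 0) (λ.λ.1 0))
  →2  (λ.λ.0 1) ((λ.λ.1 0) (λ.λ.1 0) (λ.λ.1 0))
  →3  λ.0 ((λ.λ.1 0) (λ.λ.1 0) (λ.λ.1 0))
  →4  λ.0 ((λ.(λ.λ.1 0) 0) (λ.λ.1 0))
  →5  λ.0 ((λ.λ.1 0) (λ.λ.1 0))
  →6  λ.0 (λ.(λ.λ.1 0) 0)
  →7  λ.0 (λ.λ.1 0)

Answer: normal form = λ.0 (λ.λ.1 0)  (in 7 steps)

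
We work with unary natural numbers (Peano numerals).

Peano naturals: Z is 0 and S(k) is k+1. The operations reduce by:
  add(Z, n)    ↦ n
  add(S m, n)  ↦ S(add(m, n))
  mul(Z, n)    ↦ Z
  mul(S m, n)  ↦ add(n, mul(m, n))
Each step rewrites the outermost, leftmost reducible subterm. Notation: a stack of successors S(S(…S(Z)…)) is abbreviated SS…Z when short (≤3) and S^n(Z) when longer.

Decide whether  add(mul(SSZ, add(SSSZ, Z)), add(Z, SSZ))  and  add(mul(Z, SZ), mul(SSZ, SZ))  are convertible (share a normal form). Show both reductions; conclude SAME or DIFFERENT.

Term A:
  start: add(mul(SSZ, add(SSSZ, Z)), add(Z, SSZ))
  [1] add(add(add(SSSZ, Z), mul(SZ, add(SSSZ, Z))), add(Z, SSZ))
  [2] add(add(S(add(SSZ, Z)), mul(SZ, add(SSSZ, Z))), add(Z, SSZ))
  [3] add(S(add(add(SSZ, Z), mul(SZ, add(SSSZ, Z)))), add(Z, SSZ))
  [4] S(add(add(add(SSZ, Z), mul(SZ, add(SSSZ, Z))), add(Z, SSZ)))
  [5] S(add(add(S(add(SZ, Z)), mul(SZ, add(SSSZ, Z))), add(Z, SSZ)))
  [6] S(add(S(add(add(SZ, Z), mul(SZ, add(SSSZ, Z)))), add(Z, SSZ)))
  [7] S(S(add(add(add(SZ, Z), mul(SZ, add(SSSZ, Z))), add(Z, SSZ))))
  [8] S(S(add(add(S(add(Z, Z)), mul(SZ, add(SSSZ, Z))), add(Z, SSZ))))
  [9] S(S(add(S(add(add(Z, Z), mul(SZ, add(SSSZ, Z)))), add(Z, SSZ))))
  [10] S(S(S(add(add(add(Z, Z), mul(SZ, add(SSSZ, Z))), add(Z, SSZ)))))
  [11] S(S(S(add(add(Z, mul(SZ, add(SSSZ, Z))), add(Z, SSZ)))))
  [12] S(S(S(add(mul(SZ, add(SSSZ, Z)), add(Z, SSZ)))))
  [13] S(S(S(add(add(add(SSSZ, Z), mul(Z, add(SSSZ, Z))), add(Z, SSZ)))))
  [14] S(S(S(add(add(S(add(SSZ, Z)), mul(Z, add(SSSZ, Z))), add(Z, SSZ)))))
  [15] S(S(S(add(S(add(add(SSZ, Z), mul(Z, add(SSSZ, Z)))), add(Z, SSZ)))))
  [16] S(S(S(S(add(add(add(SSZ, Z), mul(Z, add(SSSZ, Z))), add(Z, SSZ))))))
  [17] S(S(S(S(add(add(S(add(SZ, Z)), mul(Z, add(SSSZ, Z))), add(Z, SSZ))))))
  [18] S(S(S(S(add(S(add(add(SZ, Z), mul(Z, add(SSSZ, Z)))), add(Z, SSZ))))))
  [19] S(S(S(S(S(add(add(add(SZ, Z), mul(Z, add(SSSZ, Z))), add(Z, SSZ)))))))
  [20] S(S(S(S(S(add(add(S(add(Z, Z)), mul(Z, add(SSSZ, Z))), add(Z, SSZ)))))))
  [21] S(S(S(S(S(add(S(add(add(Z, Z), mul(Z, add(SSSZ, Z)))), add(Z, SSZ)))))))
  [22] S(S(S(S(S(S(add(add(add(Z, Z), mul(Z, add(SSSZ, Z))), add(Z, SSZ))))))))
  [23] S(S(S(S(S(S(add(add(Z, mul(Z, add(SSSZ, Z))), add(Z, SSZ))))))))
  [24] S(S(S(S(S(S(add(mul(Z, add(SSSZ, Z)), add(Z, SSZ))))))))
  [25] S(S(S(S(S(S(add(Z, add(Z, SSZ))))))))
  [26] S(S(S(S(S(S(add(Z, SSZ)))))))
  [27] S^8(Z)

Term B:
  start: add(mul(Z, SZ), mul(SSZ, SZ))
  [1] add(Z, mul(SSZ, SZ))
  [2] mul(SSZ, SZ)
  [3] add(SZ, mul(SZ, SZ))
  [4] S(add(Z, mul(SZ, SZ)))
  [5] S(mul(SZ, SZ))
  [6] S(add(SZ, mul(Z, SZ)))
  [7] S(S(add(Z, mul(Z, SZ))))
  [8] S(S(mul(Z, SZ)))
  [9] SSZ

Answer: DIFFERENT — A ⇓ S^8(Z), B ⇓ SSZ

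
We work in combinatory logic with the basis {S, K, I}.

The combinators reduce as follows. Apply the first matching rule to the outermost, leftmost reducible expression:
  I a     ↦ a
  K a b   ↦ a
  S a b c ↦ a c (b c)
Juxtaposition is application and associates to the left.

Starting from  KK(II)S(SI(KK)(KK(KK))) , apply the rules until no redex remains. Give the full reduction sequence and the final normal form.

Answer: normal form = S  (in 2 steps)

Reduction:
  start: KK(II)S(SI(KK)(KK(KK)))
  [1] KS(SI(KK)(KK(KK)))
  [2] S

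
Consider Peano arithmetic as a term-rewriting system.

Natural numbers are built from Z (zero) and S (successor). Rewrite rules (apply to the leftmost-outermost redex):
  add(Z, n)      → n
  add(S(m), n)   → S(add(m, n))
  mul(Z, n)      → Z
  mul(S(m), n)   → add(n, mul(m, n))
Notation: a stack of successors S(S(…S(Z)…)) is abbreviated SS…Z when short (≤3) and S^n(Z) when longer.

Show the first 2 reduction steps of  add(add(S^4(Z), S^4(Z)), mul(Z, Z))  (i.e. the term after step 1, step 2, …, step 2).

  start: add(add(S^4(Z), S^4(Z)), mul(Z, Z))
  →1  add(S(add(SSSZ, S^4(Z))), mul(Z, Z))
  →2  S(add(add(SSSZ, S^4(Z)), mul(Z, Z)))

Answer: after 2 steps: S(add(add(SSSZ, S^4(Z)), mul(Z, Z)))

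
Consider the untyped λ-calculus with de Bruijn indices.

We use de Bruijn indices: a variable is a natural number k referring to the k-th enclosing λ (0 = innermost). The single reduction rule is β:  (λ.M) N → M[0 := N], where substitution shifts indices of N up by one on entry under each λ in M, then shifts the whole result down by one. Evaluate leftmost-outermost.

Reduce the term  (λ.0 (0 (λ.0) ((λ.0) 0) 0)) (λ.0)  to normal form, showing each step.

  start: (λ.0 (0 (λ.0) ((λ.0) 0) 0)) (λ.0)
  step 1: (λ.0) ((λ.0) (λ.0) ((λ.0) (λ.0)) (λ.0))
  step 2: (λ.0) (λ.0) ((λ.0) (λ.0)) (λ.0)
  step 3: (λ.0) ((λ.0) (λ.0)) (λ.0)
  step 4: (λ.0) (λ.0) (λ.0)
  step 5: (λ.0) (λ.0)
  step 6: λ.0

Answer: normal form = λ.0  (in 6 steps)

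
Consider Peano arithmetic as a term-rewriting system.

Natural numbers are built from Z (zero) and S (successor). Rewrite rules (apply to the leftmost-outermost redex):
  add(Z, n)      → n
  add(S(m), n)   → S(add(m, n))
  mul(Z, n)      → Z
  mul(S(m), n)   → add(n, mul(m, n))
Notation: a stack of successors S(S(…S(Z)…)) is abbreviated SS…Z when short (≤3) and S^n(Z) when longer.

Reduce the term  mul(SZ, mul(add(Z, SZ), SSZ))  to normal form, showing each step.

Answer: normal form = SSZ  (in 11 steps)

Reduction:
  start: mul(SZ, mul(add(Z, SZ), SSZ))
  →1  add(mul(add(Z, SZ), SSZ), mul(Z, mul(add(Z, SZ), SSZ)))
  →2  add(mul(SZ, SSZ), mul(Z, mul(add(Z, SZ), SSZ)))
  →3  add(add(SSZ, mul(Z, SSZ)), mul(Z, mul(add(Z, SZ), SSZ)))
  →4  add(S(add(SZ, mul(Z, SSZ))), mul(Z, mul(add(Z, SZ), SSZ)))
  →5  S(add(add(SZ, mul(Z, SSZ)), mul(Z, mul(add(Z, SZ), SSZ))))
  →6  S(add(S(add(Z, mul(Z, SSZ))), mul(Z, mul(add(Z, SZ), SSZ))))
  →7  S(S(add(add(Z, mul(Z, SSZ)), mul(Z, mul(add(Z, SZ), SSZ)))))
  →8  S(S(add(mul(Z, SSZ), mul(Z, mul(add(Z, SZ), SSZ)))))
  →9  S(S(add(Z, mul(Z, mul(add(Z, SZ), SSZ)))))
  →10  S(S(mul(Z, mul(add(Z, SZ), SSZ))))
  →11  SSZ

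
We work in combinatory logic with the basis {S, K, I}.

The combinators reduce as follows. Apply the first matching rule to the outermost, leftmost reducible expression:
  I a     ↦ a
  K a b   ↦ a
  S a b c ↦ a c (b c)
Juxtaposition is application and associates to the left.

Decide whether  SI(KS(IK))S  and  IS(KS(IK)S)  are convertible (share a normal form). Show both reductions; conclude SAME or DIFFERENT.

Term A:
  start: SI(KS(IK))S
  step 1: IS(KS(IK)S)
  step 2: S(KS(IK)S)
  step 3: S(SS)

Term B:
  start: IS(KS(IK)S)
  step 1: S(KS(IK)S)
  step 2: S(SS)

Answer: SAME — A ⇓ S(SS), B ⇓ S(SS)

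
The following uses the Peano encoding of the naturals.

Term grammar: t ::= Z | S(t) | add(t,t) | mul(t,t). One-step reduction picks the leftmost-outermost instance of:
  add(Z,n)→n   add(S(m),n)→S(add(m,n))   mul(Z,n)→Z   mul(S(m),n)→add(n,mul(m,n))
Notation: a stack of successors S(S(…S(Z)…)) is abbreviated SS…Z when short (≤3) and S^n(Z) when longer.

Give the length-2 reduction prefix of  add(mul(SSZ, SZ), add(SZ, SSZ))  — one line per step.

Answer: after 2 steps: add(S(add(Z, mul(SZ, SZ))), add(SZ, SSZ))

Working:
  start: add(mul(SSZ, SZ), add(SZ, SSZ))
  [1] add(add(SZ, mul(SZ, SZ)), add(SZ, SSZ))
  [2] add(S(add(Z, mul(SZ, SZ))), add(SZ, SSZ))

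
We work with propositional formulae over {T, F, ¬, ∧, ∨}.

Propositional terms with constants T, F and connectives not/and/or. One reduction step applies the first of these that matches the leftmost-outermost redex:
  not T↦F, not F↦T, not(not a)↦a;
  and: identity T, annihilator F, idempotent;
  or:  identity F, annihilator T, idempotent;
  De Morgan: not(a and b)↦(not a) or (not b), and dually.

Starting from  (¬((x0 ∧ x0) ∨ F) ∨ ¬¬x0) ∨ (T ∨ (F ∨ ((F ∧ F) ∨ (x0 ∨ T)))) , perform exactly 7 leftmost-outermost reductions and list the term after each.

Answer: after 7 steps: (¬x0 ∨ x0) ∨ T

Working:
  start: (¬((x0 ∧ x0) ∨ F) ∨ ¬¬x0) ∨ (T ∨ (F ∨ ((F ∧ F) ∨ (x0 ∨ T))))
  →1  ((¬(x0 ∧ x0) ∧ ¬F) ∨ ¬¬x0) ∨ (T ∨ (F ∨ ((F ∧ F) ∨ (x0 ∨ T))))
  →2  (((¬x0 ∨ ¬x0) ∧ ¬F) ∨ ¬¬x0) ∨ (T ∨ (F ∨ ((F ∧ F) ∨ (x0 ∨ T))))
  →3  ((¬x0 ∧ ¬F) ∨ ¬¬x0) ∨ (T ∨ (F ∨ ((F ∧ F) ∨ (x0 ∨ T))))
  →4  ((¬x0 ∧ T) ∨ ¬¬x0) ∨ (T ∨ (F ∨ ((F ∧ F) ∨ (x0 ∨ T))))
  →5  (¬x0 ∨ ¬¬x0) ∨ (T ∨ (F ∨ ((F ∧ F) ∨ (x0 ∨ T))))
  →6  (¬x0 ∨ x0) ∨ (T ∨ (F ∨ ((F ∧ F) ∨ (x0 ∨ T))))
  →7  (¬x0 ∨ x0) ∨ T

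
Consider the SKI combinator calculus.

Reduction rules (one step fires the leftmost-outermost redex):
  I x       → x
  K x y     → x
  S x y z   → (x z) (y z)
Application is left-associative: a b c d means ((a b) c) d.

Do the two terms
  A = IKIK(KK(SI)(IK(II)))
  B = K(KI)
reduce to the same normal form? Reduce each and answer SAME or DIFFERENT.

Term A:
  start: IKIK(KK(SI)(IK(II)))
  →1  KIK(KK(SI)(IK(II)))
  →2  I(KK(SI)(IK(II)))
  →3  KK(SI)(IK(II))
  →4  K(IK(II))
  →5  K(K(II))
  →6  K(KI)

Term B:
  start: K(KI)

Answer: SAME — A ⇓ K(KI), B ⇓ K(KI)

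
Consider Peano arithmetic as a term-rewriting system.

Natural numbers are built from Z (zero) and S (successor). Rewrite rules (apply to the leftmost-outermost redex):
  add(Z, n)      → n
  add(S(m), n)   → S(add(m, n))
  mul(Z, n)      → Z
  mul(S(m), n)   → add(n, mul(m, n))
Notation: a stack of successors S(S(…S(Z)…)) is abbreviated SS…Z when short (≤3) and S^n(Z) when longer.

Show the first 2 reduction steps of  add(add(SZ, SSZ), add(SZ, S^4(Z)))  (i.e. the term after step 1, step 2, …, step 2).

Answer: after 2 steps: S(add(add(Z, SSZ), add(SZ, S^4(Z))))

Reduction:
  start: add(add(SZ, SSZ), add(SZ, S^4(Z)))
  →1  add(S(add(Z, SSZ)), add(SZ, S^4(Z)))
  →2  S(add(add(Z, SSZ), add(SZ, S^4(Z))))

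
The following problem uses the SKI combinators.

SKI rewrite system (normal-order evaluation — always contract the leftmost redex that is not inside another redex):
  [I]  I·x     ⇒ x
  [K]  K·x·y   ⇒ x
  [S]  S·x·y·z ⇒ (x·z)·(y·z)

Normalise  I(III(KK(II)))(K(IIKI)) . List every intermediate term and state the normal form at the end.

Answer: normal form = K(K(KI))  (in 7 steps)

Derivation:
  start: I(III(KK(II)))(K(IIKI))
  [1] III(KK(II))(K(IIKI))
  [2] II(KK(II))(K(IIKI))
  [3] I(KK(II))(K(IIKI))
  [4] KK(II)(K(IIKI))
  [5] K(K(IIKI))
  [6] K(K(IKI))
  [7] K(K(KI))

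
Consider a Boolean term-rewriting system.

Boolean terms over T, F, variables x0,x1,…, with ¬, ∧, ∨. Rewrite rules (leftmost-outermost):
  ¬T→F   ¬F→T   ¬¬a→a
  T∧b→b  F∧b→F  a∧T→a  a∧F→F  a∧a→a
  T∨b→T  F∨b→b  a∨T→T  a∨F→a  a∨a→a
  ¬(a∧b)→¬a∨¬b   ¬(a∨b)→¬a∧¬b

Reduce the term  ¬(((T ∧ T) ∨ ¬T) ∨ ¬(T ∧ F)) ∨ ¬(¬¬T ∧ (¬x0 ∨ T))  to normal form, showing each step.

Answer: normal form = F  (in 16 steps)

Derivation:
  start: ¬(((T ∧ T) ∨ ¬T) ∨ ¬(T ∧ F)) ∨ ¬(¬¬T ∧ (¬x0 ∨ T))
  step 1: (¬((T ∧ T) ∨ ¬T) ∧ ¬¬(T ∧ F)) ∨ ¬(¬¬T ∧ (¬x0 ∨ T))
  step 2: ((¬(T ∧ T) ∧ ¬¬T) ∧ ¬¬(T ∧ F)) ∨ ¬(¬¬T ∧ (¬x0 ∨ T))
  step 3: (((¬T ∨ ¬T) ∧ ¬¬T) ∧ ¬¬(T ∧ F)) ∨ ¬(¬¬T ∧ (¬x0 ∨ T))
  step 4: ((¬T ∧ ¬¬T) ∧ ¬¬(T ∧ F)) ∨ ¬(¬¬T ∧ (¬x0 ∨ T))
  step 5: ((F ∧ ¬¬T) ∧ ¬¬(T ∧ F)) ∨ ¬(¬¬T ∧ (¬x0 ∨ T))
  step 6: (F ∧ ¬¬(T ∧ F)) ∨ ¬(¬¬T ∧ (¬x0 ∨ T))
  step 7: F ∨ ¬(¬¬T ∧ (¬x0 ∨ T))
  step 8: ¬(¬¬T ∧ (¬x0 ∨ T))
  step 9: ¬¬¬T ∨ ¬(¬x0 ∨ T)
  step 10: ¬T ∨ ¬(¬x0 ∨ T)
  step 11: F ∨ ¬(¬x0 ∨ T)
  step 12: ¬(¬x0 ∨ T)
  step 13: ¬¬x0 ∧ ¬T
  step 14: x0 ∧ ¬T
  step 15: x0 ∧ F
  step 16: F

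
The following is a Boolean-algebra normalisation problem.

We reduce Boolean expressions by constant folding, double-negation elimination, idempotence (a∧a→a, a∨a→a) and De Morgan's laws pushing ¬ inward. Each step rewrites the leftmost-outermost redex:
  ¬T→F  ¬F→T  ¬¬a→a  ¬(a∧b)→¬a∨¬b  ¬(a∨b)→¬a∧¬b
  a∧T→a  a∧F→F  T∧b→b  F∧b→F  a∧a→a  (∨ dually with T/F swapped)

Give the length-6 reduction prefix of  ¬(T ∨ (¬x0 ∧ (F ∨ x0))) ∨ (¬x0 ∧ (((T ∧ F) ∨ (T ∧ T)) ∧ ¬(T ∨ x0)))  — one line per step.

  start: ¬(T ∨ (¬x0 ∧ (F ∨ x0))) ∨ (¬x0 ∧ (((T ∧ F) ∨ (T ∧ T)) ∧ ¬(T ∨ x0)))
  [1] (¬T ∧ ¬(¬x0 ∧ (F ∨ x0))) ∨ (¬x0 ∧ (((T ∧ F) ∨ (T ∧ T)) ∧ ¬(T ∨ x0)))
  [2] (F ∧ ¬(¬x0 ∧ (F ∨ x0))) ∨ (¬x0 ∧ (((T ∧ F) ∨ (T ∧ T)) ∧ ¬(T ∨ x0)))
  [3] F ∨ (¬x0 ∧ (((T ∧ F) ∨ (T ∧ T)) ∧ ¬(T ∨ x0)))
  [4] ¬x0 ∧ (((T ∧ F) ∨ (T ∧ T)) ∧ ¬(T ∨ x0))
  [5] ¬x0 ∧ ((F ∨ (T ∧ T)) ∧ ¬(T ∨ x0))
  [6] ¬x0 ∧ ((T ∧ T) ∧ ¬(T ∨ x0))

Answer: after 6 steps: ¬x0 ∧ ((T ∧ T) ∧ ¬(T ∨ x0))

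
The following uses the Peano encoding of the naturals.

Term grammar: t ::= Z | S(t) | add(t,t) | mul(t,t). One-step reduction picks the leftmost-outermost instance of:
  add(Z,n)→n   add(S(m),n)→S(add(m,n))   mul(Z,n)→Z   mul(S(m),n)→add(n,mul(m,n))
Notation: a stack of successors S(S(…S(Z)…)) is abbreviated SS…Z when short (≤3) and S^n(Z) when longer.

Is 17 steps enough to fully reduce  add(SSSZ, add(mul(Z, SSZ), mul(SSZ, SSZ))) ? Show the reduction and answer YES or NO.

Answer: YES — reaches normal form S^7(Z) in 15 ≤ 17 steps

Derivation:
  start: add(SSSZ, add(mul(Z, SSZ), mul(SSZ, SSZ)))
  [1] S(add(SSZ, add(mul(Z, SSZ), mul(SSZ, SSZ))))
  [2] S(S(add(SZ, add(mul(Z, SSZ), mul(SSZ, SSZ)))))
  [3] S(S(S(add(Z, add(mul(Z, SSZ), mul(SSZ, SSZ))))))
  [4] S(S(S(add(mul(Z, SSZ), mul(SSZ, SSZ)))))
  [5] S(S(S(add(Z, mul(SSZ, SSZ)))))
  [6] S(S(S(mul(SSZ, SSZ))))
  [7] S(S(S(add(SSZ, mul(SZ, SSZ)))))
  [8] S(S(S(S(add(SZ, mul(SZ, SSZ))))))
  [9] S(S(S(S(S(add(Z, mul(SZ, SSZ)))))))
  [10] S(S(S(S(S(mul(SZ, SSZ))))))
  [11] S(S(S(S(S(add(SSZ, mul(Z, SSZ)))))))
  [12] S(S(S(S(S(S(add(SZ, mul(Z, SSZ))))))))
  [13] S(S(S(S(S(S(S(add(Z, mul(Z, SSZ)))))))))
  [14] S(S(S(S(S(S(S(mul(Z, SSZ))))))))
  [15] S^7(Z)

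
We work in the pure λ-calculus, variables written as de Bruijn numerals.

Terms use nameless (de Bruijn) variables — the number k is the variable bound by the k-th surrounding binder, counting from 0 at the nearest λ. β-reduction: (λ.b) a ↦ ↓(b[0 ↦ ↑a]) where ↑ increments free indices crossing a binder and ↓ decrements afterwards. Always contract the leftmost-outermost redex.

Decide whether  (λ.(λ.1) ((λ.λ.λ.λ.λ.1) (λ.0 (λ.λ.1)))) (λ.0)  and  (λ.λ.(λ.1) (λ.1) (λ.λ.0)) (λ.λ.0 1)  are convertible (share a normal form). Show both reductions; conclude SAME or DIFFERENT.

Answer: DIFFERENT — A ⇓ λ.0, B ⇓ λ.0 (λ.λ.0)

Working:
Term A:
  start: (λ.(λ.1) ((λ.λ.λ.λ.λ.1) (λ.0 (λ.λ.1)))) (λ.0)
  →1  (λ.λ.0) ((λ.λ.λ.λ.λ.1) (λ.0 (λ.λ.1)))
  →2  λ.0

Term B:
  start: (λ.λ.(λ.1) (λ.1) (λ.λ.0)) (λ.λ.0 1)
  →1  λ.(λ.1) (λ.1) (λ.λ.0)
  →2  λ.0 (λ.λ.0)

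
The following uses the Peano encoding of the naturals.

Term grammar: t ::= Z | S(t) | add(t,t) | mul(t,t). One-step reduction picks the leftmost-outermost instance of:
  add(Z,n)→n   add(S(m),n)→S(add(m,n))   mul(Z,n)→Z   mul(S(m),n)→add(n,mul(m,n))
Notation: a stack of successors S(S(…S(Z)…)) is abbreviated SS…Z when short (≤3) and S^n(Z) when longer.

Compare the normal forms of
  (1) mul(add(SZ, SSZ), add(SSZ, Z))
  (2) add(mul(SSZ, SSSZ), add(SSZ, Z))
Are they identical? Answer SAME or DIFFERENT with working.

Term A:
  start: mul(add(SZ, SSZ), add(SSZ, Z))
  →1  mul(S(add(Z, SSZ)), add(SSZ, Z))
  →2  add(add(SSZ, Z), mul(add(Z, SSZ), add(SSZ, Z)))
  →3  add(S(add(SZ, Z)), mul(add(Z, SSZ), add(SSZ, Z)))
  →4  S(add(add(SZ, Z), mul(add(Z, SSZ), add(SSZ, Z))))
  →5  S(add(S(add(Z, Z)), mul(add(Z, SSZ), add(SSZ, Z))))
  →6  S(S(add(add(Z, Z), mul(add(Z, SSZ), add(SSZ, Z)))))
  →7  S(S(add(Z, mul(add(Z, SSZ), add(SSZ, Z)))))
  →8  S(S(mul(add(Z, SSZ), add(SSZ, Z))))
  →9  S(S(mul(SSZ, add(SSZ, Z))))
  →10  S(S(add(add(SSZ, Z), mul(SZ, add(SSZ, Z)))))
  →11  S(S(add(S(add(SZ, Z)), mul(SZ, add(SSZ, Z)))))
  →12  S(S(S(add(add(SZ, Z), mul(SZ, add(SSZ, Z))))))
  →13  S(S(S(add(S(add(Z, Z)), mul(SZ, add(SSZ, Z))))))
  →14  S(S(S(S(add(add(Z, Z), mul(SZ, add(SSZ, Z)))))))
  →15  S(S(S(S(add(Z, mul(SZ, add(SSZ, Z)))))))
  →16  S(S(S(S(mul(SZ, add(SSZ, Z))))))
  →17  S(S(S(S(add(add(SSZ, Z), mul(Z, add(SSZ, Z)))))))
  →18  S(S(S(S(add(S(add(SZ, Z)), mul(Z, add(SSZ, Z)))))))
  →19  S(S(S(S(S(add(add(SZ, Z), mul(Z, add(SSZ, Z))))))))
  →20  S(S(S(S(S(add(S(add(Z, Z)), mul(Z, add(SSZ, Z))))))))
  →21  S(S(S(S(S(S(add(add(Z, Z), mul(Z, add(SSZ, Z)))))))))
  →22  S(S(S(S(S(S(add(Z, mul(Z, add(SSZ, Z)))))))))
  →23  S(S(S(S(S(S(mul(Z, add(SSZ, Z))))))))
  →24  S^6(Z)

Term B:
  start: add(mul(SSZ, SSSZ), add(SSZ, Z))
  →1  add(add(SSSZ, mul(SZ, SSSZ)), add(SSZ, Z))
  →2  add(S(add(SSZ, mul(SZ, SSSZ))), add(SSZ, Z))
  →3  S(add(add(SSZ, mul(SZ, SSSZ)), add(SSZ, Z)))
  →4  S(add(S(add(SZ, mul(SZ, SSSZ))), add(SSZ, Z)))
  →5  S(S(add(add(SZ, mul(SZ, SSSZ)), add(SSZ, Z))))
  →6  S(S(add(S(add(Z, mul(SZ, SSSZ))), add(SSZ, Z))))
  →7  S(S(S(add(add(Z, mul(SZ, SSSZ)), add(SSZ, Z)))))
  →8  S(S(S(add(mul(SZ, SSSZ), add(SSZ, Z)))))
  →9  S(S(S(add(add(SSSZ, mul(Z, SSSZ)), add(SSZ, Z)))))
  →10  S(S(S(add(S(add(SSZ, mul(Z, SSSZ))), add(SSZ, Z)))))
  →11  S(S(S(S(add(add(SSZ, mul(Z, SSSZ)), add(SSZ, Z))))))
  →12  S(S(S(S(add(S(add(SZ, mul(Z, SSSZ))), add(SSZ, Z))))))
  →13  S(S(S(S(S(add(add(SZ, mul(Z, SSSZ)), add(SSZ, Z)))))))
  →14  S(S(S(S(S(add(S(add(Z, mul(Z, SSSZ))), add(SSZ, Z)))))))
  →15  S(S(S(S(S(S(add(add(Z, mul(Z, SSSZ)), add(SSZ, Z))))))))
  →16  S(S(S(S(S(S(add(mul(Z, SSSZ), add(SSZ, Z))))))))
  →17  S(S(S(S(S(S(add(Z, add(SSZ, Z))))))))
  →18  S(S(S(S(S(S(add(SSZ, Z)))))))
  →19  S(S(S(S(S(S(S(add(SZ, Z))))))))
  →20  S(S(S(S(S(S(S(S(add(Z, Z)))))))))
  →21  S^8(Z)

Answer: DIFFERENT — A ⇓ S^6(Z), B ⇓ S^8(Z)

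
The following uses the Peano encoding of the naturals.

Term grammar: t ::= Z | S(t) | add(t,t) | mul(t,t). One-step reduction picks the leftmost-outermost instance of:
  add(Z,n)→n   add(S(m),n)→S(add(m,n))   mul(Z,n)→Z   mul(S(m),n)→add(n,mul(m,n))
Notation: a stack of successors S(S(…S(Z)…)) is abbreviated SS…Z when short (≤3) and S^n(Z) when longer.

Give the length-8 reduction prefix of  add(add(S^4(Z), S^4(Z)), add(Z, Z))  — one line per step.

  start: add(add(S^4(Z), S^4(Z)), add(Z, Z))
  →1  add(S(add(SSSZ, S^4(Z))), add(Z, Z))
  →2  S(add(add(SSSZ, S^4(Z)), add(Z, Z)))
  →3  S(add(S(add(SSZ, S^4(Z))), add(Z, Z)))
  →4  S(S(add(add(SSZ, S^4(Z)), add(Z, Z))))
  →5  S(S(add(S(add(SZ, S^4(Z))), add(Z, Z))))
  →6  S(S(S(add(add(SZ, S^4(Z)), add(Z, Z)))))
  →7  S(S(S(add(S(add(Z, S^4(Z))), add(Z, Z)))))
  →8  S(S(S(S(add(add(Z, S^4(Z)), add(Z, Z))))))

Answer: after 8 steps: S(S(S(S(add(add(Z, S^4(Z)), add(Z, Z))))))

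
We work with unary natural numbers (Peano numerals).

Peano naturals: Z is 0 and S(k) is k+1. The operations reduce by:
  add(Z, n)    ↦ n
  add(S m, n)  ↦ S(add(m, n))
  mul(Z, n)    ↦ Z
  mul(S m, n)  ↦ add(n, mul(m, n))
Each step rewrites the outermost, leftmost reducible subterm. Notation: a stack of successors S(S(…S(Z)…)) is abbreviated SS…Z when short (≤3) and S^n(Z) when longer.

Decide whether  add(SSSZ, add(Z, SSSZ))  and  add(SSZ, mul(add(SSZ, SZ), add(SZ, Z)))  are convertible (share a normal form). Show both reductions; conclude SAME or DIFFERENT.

Answer: DIFFERENT — A ⇓ S^6(Z), B ⇓ S^5(Z)

Derivation:
Term A:
  start: add(SSSZ, add(Z, SSSZ))
  →1  S(add(SSZ, add(Z, SSSZ)))
  →2  S(S(add(SZ, add(Z, SSSZ))))
  →3  S(S(S(add(Z, add(Z, SSSZ)))))
  →4  S(S(S(add(Z, SSSZ))))
  →5  S^6(Z)

Term B:
  start: add(SSZ, mul(add(SSZ, SZ), add(SZ, Z)))
  →1  S(add(SZ, mul(add(SSZ, SZ), add(SZ, Z))))
  →2  S(S(add(Z, mul(add(SSZ, SZ), add(SZ, Z)))))
  →3  S(S(mul(add(SSZ, SZ), add(SZ, Z))))
  →4  S(S(mul(S(add(SZ, SZ)), add(SZ, Z))))
  →5  S(S(add(add(SZ, Z), mul(add(SZ, SZ), add(SZ, Z)))))
  →6  S(S(add(S(add(Z, Z)), mul(add(SZ, SZ), add(SZ, Z)))))
  →7  S(S(S(add(add(Z, Z), mul(add(SZ, SZ), add(SZ, Z))))))
  →8  S(S(S(add(Z, mul(add(SZ, SZ), add(SZ, Z))))))
  →9  S(S(S(mul(add(SZ, SZ), add(SZ, Z)))))
  →10  S(S(S(mul(S(add(Z, SZ)), add(SZ, Z)))))
  →11  S(S(S(add(add(SZ, Z), mul(add(Z, SZ), add(SZ, Z))))))
  →12  S(S(S(add(S(add(Z, Z)), mul(add(Z, SZ), add(SZ, Z))))))
  →13  S(S(S(S(add(add(Z, Z), mul(add(Z, SZ), add(SZ, Z)))))))
  →14  S(S(S(S(add(Z, mul(add(Z, SZ), add(SZ, Z)))))))
  →15  S(S(S(S(mul(add(Z, SZ), add(SZ, Z))))))
  →16  S(S(S(S(mul(SZ, add(SZ, Z))))))
  →17  S(S(S(S(add(add(SZ, Z), mul(Z, add(SZ, Z)))))))
  →18  S(S(S(S(add(S(add(Z, Z)), mul(Z, add(SZ, Z)))))))
  →19  S(S(S(S(S(add(add(Z, Z), mul(Z, add(SZ, Z))))))))
  →20  S(S(S(S(S(add(Z, mul(Z, add(SZ, Z))))))))
  →21  S(S(S(S(S(mul(Z, add(SZ, Z)))))))
  →22  S^5(Z)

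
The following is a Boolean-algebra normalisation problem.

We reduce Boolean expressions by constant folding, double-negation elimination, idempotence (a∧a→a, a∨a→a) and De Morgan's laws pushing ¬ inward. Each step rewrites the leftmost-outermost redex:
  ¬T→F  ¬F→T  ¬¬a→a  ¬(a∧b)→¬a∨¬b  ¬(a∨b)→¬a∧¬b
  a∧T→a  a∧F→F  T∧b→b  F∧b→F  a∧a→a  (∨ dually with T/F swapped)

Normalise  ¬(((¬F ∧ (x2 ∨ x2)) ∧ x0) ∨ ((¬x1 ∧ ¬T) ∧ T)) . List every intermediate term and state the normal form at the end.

Answer: normal form = ¬x2 ∨ ¬x0  (in 14 steps)

Derivation:
  start: ¬(((¬F ∧ (x2 ∨ x2)) ∧ x0) ∨ ((¬x1 ∧ ¬T) ∧ T))
  step 1: ¬((¬F ∧ (x2 ∨ x2)) ∧ x0) ∧ ¬((¬x1 ∧ ¬T) ∧ T)
  step 2: (¬(¬F ∧ (x2 ∨ x2)) ∨ ¬x0) ∧ ¬((¬x1 ∧ ¬T) ∧ T)
  step 3: ((¬¬F ∨ ¬(x2 ∨ x2)) ∨ ¬x0) ∧ ¬((¬x1 ∧ ¬T) ∧ T)
  step 4: ((F ∨ ¬(x2 ∨ x2)) ∨ ¬x0) ∧ ¬((¬x1 ∧ ¬T) ∧ T)
  step 5: (¬(x2 ∨ x2) ∨ ¬x0) ∧ ¬((¬x1 ∧ ¬T) ∧ T)
  step 6: ((¬x2 ∧ ¬x2) ∨ ¬x0) ∧ ¬((¬x1 ∧ ¬T) ∧ T)
  step 7: (¬x2 ∨ ¬x0) ∧ ¬((¬x1 ∧ ¬T) ∧ T)
  step 8: (¬x2 ∨ ¬x0) ∧ (¬(¬x1 ∧ ¬T) ∨ ¬T)
  step 9: (¬x2 ∨ ¬x0) ∧ ((¬¬x1 ∨ ¬¬T) ∨ ¬T)
  step 10: (¬x2 ∨ ¬x0) ∧ ((x1 ∨ ¬¬T) ∨ ¬T)
  step 11: (¬x2 ∨ ¬x0) ∧ ((x1 ∨ T) ∨ ¬T)
  step 12: (¬x2 ∨ ¬x0) ∧ (T ∨ ¬T)
  step 13: (¬x2 ∨ ¬x0) ∧ T
  step 14: ¬x2 ∨ ¬x0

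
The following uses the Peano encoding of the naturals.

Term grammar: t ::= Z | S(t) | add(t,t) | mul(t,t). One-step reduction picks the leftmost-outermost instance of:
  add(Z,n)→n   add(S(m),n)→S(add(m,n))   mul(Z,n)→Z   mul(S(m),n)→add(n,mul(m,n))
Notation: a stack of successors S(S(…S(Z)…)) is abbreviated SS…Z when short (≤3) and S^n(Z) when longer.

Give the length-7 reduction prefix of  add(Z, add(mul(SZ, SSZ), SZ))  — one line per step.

  start: add(Z, add(mul(SZ, SSZ), SZ))
  step 1: add(mul(SZ, SSZ), SZ)
  step 2: add(add(SSZ, mul(Z, SSZ)), SZ)
  step 3: add(S(add(SZ, mul(Z, SSZ))), SZ)
  step 4: S(add(add(SZ, mul(Z, SSZ)), SZ))
  step 5: S(add(S(add(Z, mul(Z, SSZ))), SZ))
  step 6: S(S(add(add(Z, mul(Z, SSZ)), SZ)))
  step 7: S(S(add(mul(Z, SSZ), SZ)))

Answer: after 7 steps: S(S(add(mul(Z, SSZ), SZ)))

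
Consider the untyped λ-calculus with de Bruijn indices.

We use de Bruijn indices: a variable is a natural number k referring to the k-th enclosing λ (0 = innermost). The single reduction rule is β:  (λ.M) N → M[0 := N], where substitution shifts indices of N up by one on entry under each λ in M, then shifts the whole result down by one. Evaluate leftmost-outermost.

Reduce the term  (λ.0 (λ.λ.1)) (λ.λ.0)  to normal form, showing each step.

  start: (λ.0 (λ.λ.1)) (λ.λ.0)
  step 1: (λ.λ.0) (λ.λ.1)
  step 2: λ.0

Answer: normal form = λ.0  (in 2 steps)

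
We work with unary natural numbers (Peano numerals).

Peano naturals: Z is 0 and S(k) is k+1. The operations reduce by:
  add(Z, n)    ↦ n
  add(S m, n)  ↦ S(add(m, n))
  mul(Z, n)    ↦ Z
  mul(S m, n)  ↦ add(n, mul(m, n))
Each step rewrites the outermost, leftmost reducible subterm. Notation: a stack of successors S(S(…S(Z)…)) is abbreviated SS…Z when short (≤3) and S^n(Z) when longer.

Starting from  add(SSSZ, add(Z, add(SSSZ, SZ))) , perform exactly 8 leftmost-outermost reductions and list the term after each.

Answer: after 8 steps: S(S(S(S(S(S(add(Z, SZ)))))))

Derivation:
  start: add(SSSZ, add(Z, add(SSSZ, SZ)))
  step 1: S(add(SSZ, add(Z, add(SSSZ, SZ))))
  step 2: S(S(add(SZ, add(Z, add(SSSZ, SZ)))))
  step 3: S(S(S(add(Z, add(Z, add(SSSZ, SZ))))))
  step 4: S(S(S(add(Z, add(SSSZ, SZ)))))
  step 5: S(S(S(add(SSSZ, SZ))))
  step 6: S(S(S(S(add(SSZ, SZ)))))
  step 7: S(S(S(S(S(add(SZ, SZ))))))
  step 8: S(S(S(S(S(S(add(Z, SZ)))))))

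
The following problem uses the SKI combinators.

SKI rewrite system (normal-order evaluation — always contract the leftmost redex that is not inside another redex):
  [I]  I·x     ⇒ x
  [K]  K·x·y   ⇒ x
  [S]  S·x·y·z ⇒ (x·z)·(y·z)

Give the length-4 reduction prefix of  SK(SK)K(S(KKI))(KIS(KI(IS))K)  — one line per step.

Answer: after 4 steps: SK

Working:
  start: SK(SK)K(S(KKI))(KIS(KI(IS))K)
  [1] KK(SKK)(S(KKI))(KIS(KI(IS))K)
  [2] K(S(KKI))(KIS(KI(IS))K)
  [3] S(KKI)
  [4] SK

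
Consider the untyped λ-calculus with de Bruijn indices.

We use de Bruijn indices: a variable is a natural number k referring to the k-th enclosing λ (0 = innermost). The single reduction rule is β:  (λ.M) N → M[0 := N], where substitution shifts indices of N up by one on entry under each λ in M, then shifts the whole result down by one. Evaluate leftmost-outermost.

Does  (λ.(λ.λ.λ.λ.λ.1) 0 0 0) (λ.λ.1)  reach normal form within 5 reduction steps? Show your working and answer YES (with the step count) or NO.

Answer: YES — reaches normal form λ.λ.1 in 4 ≤ 5 steps

Working:
  start: (λ.(λ.λ.λ.λ.λ.1) 0 0 0) (λ.λ.1)
  [1] (λ.λ.λ.λ.λ.1) (λ.λ.1) (λ.λ.1) (λ.λ.1)
  [2] (λ.λ.λ.λ.1) (λ.λ.1) (λ.λ.1)
  [3] (λ.λ.λ.1) (λ.λ.1)
  [4] λ.λ.1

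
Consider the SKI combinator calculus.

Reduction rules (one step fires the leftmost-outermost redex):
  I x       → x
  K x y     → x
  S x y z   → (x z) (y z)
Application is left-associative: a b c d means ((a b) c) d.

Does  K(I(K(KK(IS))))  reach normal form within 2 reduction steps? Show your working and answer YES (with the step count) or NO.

Answer: YES — reaches normal form K(KK) in 2 ≤ 2 steps

Derivation:
  start: K(I(K(KK(IS))))
  →1  K(K(KK(IS)))
  →2  K(KK)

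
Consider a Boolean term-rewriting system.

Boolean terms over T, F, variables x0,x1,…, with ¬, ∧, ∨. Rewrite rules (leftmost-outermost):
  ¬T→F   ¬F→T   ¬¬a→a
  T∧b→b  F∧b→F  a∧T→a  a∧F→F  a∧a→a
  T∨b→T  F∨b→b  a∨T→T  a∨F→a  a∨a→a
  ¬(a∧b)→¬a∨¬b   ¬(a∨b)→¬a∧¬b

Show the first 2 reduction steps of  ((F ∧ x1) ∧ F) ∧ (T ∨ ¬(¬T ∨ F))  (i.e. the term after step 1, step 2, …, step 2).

  start: ((F ∧ x1) ∧ F) ∧ (T ∨ ¬(¬T ∨ F))
  →1  F ∧ (T ∨ ¬(¬T ∨ F))
  →2  F

Answer: after 2 steps: F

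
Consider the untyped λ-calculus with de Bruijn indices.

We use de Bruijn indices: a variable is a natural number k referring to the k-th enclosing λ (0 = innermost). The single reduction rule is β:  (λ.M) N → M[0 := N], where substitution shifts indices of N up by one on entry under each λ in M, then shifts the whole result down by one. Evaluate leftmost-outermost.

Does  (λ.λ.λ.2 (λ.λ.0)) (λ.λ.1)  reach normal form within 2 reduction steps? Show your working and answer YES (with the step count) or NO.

Answer: YES — reaches normal form λ.λ.λ.λ.λ.0 in 2 ≤ 2 steps

Working:
  start: (λ.λ.λ.2 (λ.λ.0)) (λ.λ.1)
  step 1: λ.λ.(λ.λ.1) (λ.λ.0)
  step 2: λ.λ.λ.λ.λ.0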